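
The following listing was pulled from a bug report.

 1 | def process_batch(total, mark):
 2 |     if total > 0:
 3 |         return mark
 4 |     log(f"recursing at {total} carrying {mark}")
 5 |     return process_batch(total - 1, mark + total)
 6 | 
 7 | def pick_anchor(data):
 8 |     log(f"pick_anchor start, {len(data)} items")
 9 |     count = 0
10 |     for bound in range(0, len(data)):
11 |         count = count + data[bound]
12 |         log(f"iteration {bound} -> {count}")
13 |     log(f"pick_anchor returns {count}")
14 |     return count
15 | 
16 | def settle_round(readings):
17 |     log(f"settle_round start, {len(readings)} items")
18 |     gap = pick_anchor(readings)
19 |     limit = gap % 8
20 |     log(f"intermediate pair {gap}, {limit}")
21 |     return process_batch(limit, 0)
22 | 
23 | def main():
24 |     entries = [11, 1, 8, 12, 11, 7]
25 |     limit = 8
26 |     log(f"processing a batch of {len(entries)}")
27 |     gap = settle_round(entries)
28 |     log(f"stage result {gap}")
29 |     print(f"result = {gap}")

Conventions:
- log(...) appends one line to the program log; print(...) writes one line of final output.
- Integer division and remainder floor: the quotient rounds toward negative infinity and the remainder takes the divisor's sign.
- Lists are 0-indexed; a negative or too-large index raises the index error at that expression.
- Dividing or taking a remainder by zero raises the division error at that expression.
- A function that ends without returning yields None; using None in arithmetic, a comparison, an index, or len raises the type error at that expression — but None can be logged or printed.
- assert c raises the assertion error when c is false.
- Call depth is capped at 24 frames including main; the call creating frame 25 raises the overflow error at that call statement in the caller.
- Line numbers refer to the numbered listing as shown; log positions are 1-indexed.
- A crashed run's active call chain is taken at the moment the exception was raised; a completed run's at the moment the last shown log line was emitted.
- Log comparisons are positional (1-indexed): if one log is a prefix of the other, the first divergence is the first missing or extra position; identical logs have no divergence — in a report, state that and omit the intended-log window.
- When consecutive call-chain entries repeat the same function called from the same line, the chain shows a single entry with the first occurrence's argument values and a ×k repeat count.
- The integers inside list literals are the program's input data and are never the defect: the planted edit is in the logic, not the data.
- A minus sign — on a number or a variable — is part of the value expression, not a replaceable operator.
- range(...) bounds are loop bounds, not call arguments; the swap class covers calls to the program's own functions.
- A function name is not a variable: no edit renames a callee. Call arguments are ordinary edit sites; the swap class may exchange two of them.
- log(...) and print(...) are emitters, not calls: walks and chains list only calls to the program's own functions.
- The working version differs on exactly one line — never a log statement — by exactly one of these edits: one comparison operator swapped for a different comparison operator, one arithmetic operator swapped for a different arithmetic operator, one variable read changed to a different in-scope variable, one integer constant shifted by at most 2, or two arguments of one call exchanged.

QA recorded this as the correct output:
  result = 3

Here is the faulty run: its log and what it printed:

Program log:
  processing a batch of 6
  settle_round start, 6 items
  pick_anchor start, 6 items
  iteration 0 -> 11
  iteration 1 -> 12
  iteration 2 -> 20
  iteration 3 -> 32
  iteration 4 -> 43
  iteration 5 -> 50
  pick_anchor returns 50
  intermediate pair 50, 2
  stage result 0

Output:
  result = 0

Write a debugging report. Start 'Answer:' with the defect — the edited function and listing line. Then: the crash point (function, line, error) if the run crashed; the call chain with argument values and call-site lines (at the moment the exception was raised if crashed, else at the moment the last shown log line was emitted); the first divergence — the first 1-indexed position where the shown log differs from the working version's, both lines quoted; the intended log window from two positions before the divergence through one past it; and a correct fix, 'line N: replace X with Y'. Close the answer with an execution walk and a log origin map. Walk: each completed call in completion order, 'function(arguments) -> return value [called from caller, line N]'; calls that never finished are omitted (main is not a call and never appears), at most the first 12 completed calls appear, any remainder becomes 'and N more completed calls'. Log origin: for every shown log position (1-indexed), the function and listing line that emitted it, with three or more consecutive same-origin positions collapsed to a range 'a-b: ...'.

Answer: the defect is in process_batch at line 2.
Key observation: The earliest visible damage is log position 12 — 'stage result 0' rather than the intended 'recursing at 2 carrying 0'.
Call chain: main.
First divergence: position 12 — the shown line 'stage result 0' should read 'recursing at 2 carrying 0'.
Intended log window:
  10: pick_anchor returns 50
  11: intermediate pair 50, 2
  12: recursing at 2 carrying 0
  13: recursing at 1 carrying 2
Execution walk:
  pick_anchor([11, 1, 8, 12, 11, 7]) -> 50  [called from settle_round, line 18]
  process_batch(2, 0) -> 0  [called from settle_round, line 21]
  settle_round([11, 1, 8, 12, 11, 7]) -> 0  [called from main, line 27]
Log origins:
  1: from main, line 26
  2: from settle_round, line 17
  3: from pick_anchor, line 8
  4-9: from pick_anchor, line 12
  10: from pick_anchor, line 13
  11: from settle_round, line 20
  12: from main, line 28
A correct fix: line 2: replace `>` with `<=`.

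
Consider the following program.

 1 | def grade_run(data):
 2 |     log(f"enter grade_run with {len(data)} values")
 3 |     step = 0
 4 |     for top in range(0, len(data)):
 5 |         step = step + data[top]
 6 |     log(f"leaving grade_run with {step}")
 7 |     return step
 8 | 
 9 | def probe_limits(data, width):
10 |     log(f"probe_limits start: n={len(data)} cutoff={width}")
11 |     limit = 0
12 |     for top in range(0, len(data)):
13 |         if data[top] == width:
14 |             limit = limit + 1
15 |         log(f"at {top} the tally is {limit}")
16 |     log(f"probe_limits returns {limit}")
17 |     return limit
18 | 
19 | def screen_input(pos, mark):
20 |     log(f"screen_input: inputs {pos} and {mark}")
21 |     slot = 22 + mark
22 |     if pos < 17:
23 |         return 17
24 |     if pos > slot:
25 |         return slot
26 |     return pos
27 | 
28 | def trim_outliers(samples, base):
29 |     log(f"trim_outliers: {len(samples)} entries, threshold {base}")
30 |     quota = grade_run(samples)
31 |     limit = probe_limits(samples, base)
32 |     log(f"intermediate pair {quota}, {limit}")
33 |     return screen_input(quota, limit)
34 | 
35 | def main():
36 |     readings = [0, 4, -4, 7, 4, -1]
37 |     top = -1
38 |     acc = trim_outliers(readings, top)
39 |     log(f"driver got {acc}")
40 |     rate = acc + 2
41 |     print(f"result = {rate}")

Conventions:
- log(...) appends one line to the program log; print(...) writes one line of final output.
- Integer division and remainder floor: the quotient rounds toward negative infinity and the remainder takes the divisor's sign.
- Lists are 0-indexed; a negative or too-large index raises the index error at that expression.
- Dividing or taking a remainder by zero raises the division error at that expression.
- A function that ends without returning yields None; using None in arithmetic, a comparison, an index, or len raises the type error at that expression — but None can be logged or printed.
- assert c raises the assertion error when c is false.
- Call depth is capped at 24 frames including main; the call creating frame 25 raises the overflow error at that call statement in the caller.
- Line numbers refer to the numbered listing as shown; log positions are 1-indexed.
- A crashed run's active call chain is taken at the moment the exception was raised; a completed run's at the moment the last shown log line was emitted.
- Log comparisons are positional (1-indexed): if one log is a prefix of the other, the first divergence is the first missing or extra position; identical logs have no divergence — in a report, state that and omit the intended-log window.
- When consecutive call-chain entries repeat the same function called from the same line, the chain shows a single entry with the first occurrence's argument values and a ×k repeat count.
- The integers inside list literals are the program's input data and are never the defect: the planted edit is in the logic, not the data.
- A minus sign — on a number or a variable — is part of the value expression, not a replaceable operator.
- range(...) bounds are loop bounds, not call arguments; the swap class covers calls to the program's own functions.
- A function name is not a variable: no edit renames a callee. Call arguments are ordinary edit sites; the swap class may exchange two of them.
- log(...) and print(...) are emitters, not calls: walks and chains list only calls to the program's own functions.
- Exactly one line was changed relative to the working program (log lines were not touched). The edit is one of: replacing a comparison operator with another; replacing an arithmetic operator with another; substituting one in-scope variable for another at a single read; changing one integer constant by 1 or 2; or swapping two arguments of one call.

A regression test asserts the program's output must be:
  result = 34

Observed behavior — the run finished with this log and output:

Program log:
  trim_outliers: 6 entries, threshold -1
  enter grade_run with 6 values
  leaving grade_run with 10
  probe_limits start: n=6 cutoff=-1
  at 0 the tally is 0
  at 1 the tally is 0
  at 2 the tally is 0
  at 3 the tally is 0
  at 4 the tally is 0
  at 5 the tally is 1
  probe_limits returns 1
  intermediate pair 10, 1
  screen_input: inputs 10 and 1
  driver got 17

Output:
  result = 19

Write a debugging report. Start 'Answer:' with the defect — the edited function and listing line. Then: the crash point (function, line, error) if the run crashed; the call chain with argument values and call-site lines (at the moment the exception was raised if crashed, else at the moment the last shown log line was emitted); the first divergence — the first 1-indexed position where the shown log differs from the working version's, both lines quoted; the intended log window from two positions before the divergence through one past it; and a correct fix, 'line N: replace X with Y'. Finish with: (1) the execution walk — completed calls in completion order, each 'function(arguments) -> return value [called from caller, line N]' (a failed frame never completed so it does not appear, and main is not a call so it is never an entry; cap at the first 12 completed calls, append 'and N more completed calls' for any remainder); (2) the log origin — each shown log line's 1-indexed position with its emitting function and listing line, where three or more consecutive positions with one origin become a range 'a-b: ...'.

Answer: the defect is in main at line 40.
Key observation: No log line changed; the fault shows up purely in the output.
Call chain: main.
First divergence: there is none — every log position agrees.
Execution walk:
  grade_run([0, 4, -4, 7, 4, -1]) -> 10  [called from trim_outliers, line 30]
  probe_limits([0, 4, -4, 7, 4, -1], -1) -> 1  [called from trim_outliers, line 31]
  screen_input(10, 1) -> 17  [called from trim_outliers, line 33]
  trim_outliers([0, 4, -4, 7, 4, -1], -1) -> 17  [called from main, line 38]
Log origins:
  1: emitted by trim_outliers (line 29)
  2: emitted by grade_run (line 2)
  3: emitted by grade_run (line 6)
  4: emitted by probe_limits (line 10)
  5-10: emitted by probe_limits (line 15)
  11: emitted by probe_limits (line 16)
  12: emitted by trim_outliers (line 32)
  13: emitted by screen_input (line 20)
  14: emitted by main (line 39)
A correct fix: line 40: replace `+` with `*`.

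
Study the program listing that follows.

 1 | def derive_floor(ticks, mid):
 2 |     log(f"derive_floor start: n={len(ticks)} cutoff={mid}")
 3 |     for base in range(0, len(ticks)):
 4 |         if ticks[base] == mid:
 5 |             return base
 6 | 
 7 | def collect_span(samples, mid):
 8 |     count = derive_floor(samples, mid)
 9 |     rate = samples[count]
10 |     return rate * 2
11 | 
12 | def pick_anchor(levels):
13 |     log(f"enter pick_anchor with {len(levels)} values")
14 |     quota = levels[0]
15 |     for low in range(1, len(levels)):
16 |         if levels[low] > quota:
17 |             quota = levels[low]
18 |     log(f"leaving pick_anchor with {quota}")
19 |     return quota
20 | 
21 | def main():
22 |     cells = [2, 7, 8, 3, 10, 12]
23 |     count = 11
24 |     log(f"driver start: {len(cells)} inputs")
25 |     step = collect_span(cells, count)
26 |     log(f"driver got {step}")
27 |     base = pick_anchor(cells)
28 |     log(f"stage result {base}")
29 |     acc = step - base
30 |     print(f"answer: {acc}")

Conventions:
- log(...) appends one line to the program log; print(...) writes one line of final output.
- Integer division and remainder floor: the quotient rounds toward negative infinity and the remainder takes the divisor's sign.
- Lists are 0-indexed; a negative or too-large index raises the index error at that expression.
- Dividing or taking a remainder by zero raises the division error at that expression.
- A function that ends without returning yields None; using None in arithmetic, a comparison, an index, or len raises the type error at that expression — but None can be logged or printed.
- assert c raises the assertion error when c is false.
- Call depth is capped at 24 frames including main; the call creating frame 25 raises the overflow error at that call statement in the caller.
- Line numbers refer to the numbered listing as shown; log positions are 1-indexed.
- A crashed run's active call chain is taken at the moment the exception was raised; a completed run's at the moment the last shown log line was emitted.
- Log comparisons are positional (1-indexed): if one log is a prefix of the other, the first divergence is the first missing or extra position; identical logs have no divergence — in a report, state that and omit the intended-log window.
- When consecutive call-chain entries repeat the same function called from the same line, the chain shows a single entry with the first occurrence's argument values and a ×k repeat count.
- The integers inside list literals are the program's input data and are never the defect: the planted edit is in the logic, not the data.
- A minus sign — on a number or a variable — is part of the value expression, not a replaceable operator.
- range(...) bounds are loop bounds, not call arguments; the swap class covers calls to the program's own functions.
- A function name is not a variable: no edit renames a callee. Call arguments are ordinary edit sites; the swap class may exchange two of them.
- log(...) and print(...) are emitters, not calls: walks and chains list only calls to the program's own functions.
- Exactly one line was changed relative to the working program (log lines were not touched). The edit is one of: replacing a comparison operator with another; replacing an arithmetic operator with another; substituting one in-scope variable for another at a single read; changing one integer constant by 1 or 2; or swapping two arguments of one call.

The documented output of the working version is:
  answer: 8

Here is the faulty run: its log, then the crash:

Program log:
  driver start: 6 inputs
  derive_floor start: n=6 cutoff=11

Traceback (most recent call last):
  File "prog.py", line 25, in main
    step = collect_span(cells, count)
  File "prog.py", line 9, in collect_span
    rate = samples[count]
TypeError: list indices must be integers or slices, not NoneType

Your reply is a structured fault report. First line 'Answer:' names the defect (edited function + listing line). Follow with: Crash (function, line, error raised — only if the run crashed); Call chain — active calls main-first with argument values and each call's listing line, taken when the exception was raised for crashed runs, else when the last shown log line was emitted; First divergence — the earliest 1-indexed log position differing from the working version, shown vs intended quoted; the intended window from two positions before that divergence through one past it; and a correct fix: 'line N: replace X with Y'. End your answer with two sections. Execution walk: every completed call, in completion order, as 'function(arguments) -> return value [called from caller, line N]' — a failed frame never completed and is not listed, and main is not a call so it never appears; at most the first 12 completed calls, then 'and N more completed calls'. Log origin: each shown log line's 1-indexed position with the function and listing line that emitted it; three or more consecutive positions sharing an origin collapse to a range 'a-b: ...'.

Answer: the defect is in main at line 23.
Core observation: The log first diverges at position 2: the faulty run prints 'derive_floor start: n=6 cutoff=11' where the working version prints 'derive_floor start: n=6 cutoff=10'.
Crash: collect_span, line 9, TypeError.
Call chain: main -> collect_span([2, 7, 8, 3, 10, 12], 11) (called at line 25).
First divergence: position 2 — the shown line 'derive_floor start: n=6 cutoff=11' should read 'derive_floor start: n=6 cutoff=10'.
Intended log window:
  1: driver start: 6 inputs
  2: derive_floor start: n=6 cutoff=10
  3: driver got 20
Execution walk:
  derive_floor([2, 7, 8, 3, 10, 12], 11) -> None  [called from collect_span, line 8]
Log line origins:
  1: logged in main at line 24
  2: logged in derive_floor at line 2
A correct fix: line 23: replace `11` with `10`.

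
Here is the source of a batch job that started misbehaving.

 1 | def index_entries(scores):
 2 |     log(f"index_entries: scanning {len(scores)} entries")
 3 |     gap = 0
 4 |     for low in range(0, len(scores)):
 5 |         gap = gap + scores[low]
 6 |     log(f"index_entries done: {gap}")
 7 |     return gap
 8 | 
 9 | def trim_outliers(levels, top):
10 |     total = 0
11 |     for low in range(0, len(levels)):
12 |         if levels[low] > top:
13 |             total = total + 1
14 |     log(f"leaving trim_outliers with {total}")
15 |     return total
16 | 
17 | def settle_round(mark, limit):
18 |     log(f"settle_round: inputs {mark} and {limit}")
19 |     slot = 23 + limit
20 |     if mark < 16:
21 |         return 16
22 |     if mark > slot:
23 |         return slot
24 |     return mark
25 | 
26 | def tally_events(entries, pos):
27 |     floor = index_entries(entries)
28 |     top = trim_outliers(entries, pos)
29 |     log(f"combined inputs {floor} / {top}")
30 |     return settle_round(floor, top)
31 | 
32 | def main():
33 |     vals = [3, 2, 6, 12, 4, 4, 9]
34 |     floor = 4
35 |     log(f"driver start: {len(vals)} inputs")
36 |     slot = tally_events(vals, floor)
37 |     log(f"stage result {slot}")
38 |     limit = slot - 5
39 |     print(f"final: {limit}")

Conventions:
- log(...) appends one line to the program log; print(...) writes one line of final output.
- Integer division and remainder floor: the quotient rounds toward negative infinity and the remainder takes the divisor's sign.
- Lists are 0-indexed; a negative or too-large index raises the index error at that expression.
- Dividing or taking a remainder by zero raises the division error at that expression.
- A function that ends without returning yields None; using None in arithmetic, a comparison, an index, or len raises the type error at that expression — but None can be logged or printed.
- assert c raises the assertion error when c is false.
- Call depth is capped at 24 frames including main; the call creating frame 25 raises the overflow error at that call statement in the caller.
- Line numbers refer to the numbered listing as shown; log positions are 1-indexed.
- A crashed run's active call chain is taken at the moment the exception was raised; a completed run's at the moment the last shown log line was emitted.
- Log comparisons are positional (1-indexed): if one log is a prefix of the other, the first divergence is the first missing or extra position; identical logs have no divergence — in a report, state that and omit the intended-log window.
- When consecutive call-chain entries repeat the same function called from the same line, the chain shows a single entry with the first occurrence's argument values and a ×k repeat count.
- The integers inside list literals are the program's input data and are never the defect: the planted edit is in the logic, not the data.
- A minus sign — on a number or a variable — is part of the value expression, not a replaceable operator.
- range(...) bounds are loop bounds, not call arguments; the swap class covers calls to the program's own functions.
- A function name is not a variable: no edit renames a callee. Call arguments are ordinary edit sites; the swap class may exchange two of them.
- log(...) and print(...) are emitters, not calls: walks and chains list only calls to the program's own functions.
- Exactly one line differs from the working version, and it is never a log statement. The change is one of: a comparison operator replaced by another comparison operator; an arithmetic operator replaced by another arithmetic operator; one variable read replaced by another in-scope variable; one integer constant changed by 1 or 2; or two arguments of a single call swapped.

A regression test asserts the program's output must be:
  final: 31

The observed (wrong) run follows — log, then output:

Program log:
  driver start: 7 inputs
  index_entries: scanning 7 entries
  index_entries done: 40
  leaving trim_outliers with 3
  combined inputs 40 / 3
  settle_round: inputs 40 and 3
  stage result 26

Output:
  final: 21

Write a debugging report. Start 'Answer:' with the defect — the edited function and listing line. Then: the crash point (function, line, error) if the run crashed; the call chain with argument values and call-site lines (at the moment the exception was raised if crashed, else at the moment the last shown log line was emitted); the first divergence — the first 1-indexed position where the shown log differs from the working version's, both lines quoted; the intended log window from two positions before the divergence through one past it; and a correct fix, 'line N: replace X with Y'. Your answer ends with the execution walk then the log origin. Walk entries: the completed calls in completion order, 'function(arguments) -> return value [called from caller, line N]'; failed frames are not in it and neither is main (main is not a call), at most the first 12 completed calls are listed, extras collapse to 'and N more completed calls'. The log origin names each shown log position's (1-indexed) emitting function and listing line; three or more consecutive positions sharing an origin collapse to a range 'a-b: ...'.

Answer: the defect is in main at line 38.
Key observation: Log streams are identical — the defect surfaces only in the printed output.
Call chain: main.
First divergence: there is none — every log position agrees.
Execution walk:
  index_entries([3, 2, 6, 12, 4, 4, 9]) -> 40  [called from tally_events, line 27]
  trim_outliers([3, 2, 6, 12, 4, 4, 9], 4) -> 3  [called from tally_events, line 28]
  settle_round(40, 3) -> 26  [called from tally_events, line 30]
  tally_events([3, 2, 6, 12, 4, 4, 9], 4) -> 26  [called from main, line 36]
Log line origins:
  1: emitted by main (line 35)
  2: emitted by index_entries (line 2)
  3: emitted by index_entries (line 6)
  4: emitted by trim_outliers (line 14)
  5: emitted by tally_events (line 29)
  6: emitted by settle_round (line 18)
  7: emitted by main (line 37)
A correct fix: line 38: replace `-` with `+`.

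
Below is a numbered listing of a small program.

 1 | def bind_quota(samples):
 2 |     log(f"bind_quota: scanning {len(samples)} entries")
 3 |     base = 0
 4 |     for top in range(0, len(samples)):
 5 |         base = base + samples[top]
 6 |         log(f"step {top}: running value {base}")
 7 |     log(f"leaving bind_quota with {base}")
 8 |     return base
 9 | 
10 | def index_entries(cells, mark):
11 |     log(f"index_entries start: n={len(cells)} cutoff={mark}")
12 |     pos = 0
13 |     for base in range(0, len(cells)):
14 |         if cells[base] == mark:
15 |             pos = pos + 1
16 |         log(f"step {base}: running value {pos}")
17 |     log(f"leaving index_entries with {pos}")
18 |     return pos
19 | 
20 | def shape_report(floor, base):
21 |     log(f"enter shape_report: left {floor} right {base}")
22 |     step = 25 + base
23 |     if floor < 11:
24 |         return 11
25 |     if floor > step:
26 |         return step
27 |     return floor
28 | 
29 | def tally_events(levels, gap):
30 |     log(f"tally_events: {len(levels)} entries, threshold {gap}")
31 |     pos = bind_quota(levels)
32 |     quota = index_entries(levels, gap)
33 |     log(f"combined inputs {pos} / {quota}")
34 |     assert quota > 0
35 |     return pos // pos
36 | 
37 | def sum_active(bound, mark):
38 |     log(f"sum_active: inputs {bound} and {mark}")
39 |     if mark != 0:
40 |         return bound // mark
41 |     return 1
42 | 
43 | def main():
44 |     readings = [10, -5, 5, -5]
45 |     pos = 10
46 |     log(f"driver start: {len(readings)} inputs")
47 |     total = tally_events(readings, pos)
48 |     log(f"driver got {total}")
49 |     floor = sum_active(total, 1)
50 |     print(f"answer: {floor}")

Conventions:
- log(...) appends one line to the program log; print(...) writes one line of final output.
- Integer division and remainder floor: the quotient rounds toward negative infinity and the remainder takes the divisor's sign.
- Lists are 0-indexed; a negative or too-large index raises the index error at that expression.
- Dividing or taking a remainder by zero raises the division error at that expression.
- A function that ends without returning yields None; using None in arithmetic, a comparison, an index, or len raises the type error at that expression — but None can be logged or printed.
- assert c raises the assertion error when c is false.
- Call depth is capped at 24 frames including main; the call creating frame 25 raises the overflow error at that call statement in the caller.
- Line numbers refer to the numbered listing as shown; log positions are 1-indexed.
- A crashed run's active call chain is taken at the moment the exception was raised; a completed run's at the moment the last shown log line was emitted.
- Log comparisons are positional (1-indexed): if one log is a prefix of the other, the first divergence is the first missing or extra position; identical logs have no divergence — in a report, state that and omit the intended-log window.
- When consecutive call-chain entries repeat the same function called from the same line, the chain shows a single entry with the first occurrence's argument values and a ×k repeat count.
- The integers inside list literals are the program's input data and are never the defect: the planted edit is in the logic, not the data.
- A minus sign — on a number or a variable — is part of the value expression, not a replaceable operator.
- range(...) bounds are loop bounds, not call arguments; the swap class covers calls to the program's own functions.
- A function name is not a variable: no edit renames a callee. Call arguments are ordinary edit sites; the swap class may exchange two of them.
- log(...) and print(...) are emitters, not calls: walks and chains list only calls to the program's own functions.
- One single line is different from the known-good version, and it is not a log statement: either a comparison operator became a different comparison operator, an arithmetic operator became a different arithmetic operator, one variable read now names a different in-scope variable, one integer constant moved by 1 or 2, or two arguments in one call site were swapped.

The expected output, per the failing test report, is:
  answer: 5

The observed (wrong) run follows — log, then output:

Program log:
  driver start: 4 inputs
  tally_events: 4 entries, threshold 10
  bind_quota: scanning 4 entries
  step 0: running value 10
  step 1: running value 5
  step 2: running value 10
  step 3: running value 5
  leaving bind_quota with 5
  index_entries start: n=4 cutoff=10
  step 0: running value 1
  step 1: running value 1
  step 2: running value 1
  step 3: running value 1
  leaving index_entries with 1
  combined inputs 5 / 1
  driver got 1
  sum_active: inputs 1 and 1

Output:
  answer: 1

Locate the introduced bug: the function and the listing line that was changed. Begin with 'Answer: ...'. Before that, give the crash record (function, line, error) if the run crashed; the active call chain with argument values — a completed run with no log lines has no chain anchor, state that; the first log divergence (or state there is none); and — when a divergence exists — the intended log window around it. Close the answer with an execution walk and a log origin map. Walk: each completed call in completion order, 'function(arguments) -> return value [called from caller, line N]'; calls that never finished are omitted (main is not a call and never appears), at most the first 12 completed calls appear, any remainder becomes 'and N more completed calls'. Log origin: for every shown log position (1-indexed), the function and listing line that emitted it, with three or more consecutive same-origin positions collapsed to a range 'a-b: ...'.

Answer: the defect is in tally_events at line 35.
The tell: The log first diverges at position 16: the faulty run prints 'driver got 1' where the working version prints 'driver got 5'.
Call chain: main -> sum_active(1, 1) (called at line 49).
First divergence: position 16 — the shown line 'driver got 1' should read 'driver got 5'.
Intended log window:
  14: leaving index_entries with 1
  15: combined inputs 5 / 1
  16: driver got 5
  17: sum_active: inputs 5 and 1
Execution walk:
  bind_quota([10, -5, 5, -5]) -> 5  [called from tally_events, line 31]
  index_entries([10, -5, 5, -5], 10) -> 1  [called from tally_events, line 32]
  tally_events([10, -5, 5, -5], 10) -> 1  [called from main, line 47]
  sum_active(1, 1) -> 1  [called from main, line 49]
Log origins:
  1 — main, line 46
  2 — tally_events, line 30
  3 — bind_quota, line 2
  4-7 — bind_quota, line 6
  8 — bind_quota, line 7
  9 — index_entries, line 11
  10-13 — index_entries, line 16
  14 — index_entries, line 17
  15 — tally_events, line 33
  16 — main, line 48
  17 — sum_active, line 38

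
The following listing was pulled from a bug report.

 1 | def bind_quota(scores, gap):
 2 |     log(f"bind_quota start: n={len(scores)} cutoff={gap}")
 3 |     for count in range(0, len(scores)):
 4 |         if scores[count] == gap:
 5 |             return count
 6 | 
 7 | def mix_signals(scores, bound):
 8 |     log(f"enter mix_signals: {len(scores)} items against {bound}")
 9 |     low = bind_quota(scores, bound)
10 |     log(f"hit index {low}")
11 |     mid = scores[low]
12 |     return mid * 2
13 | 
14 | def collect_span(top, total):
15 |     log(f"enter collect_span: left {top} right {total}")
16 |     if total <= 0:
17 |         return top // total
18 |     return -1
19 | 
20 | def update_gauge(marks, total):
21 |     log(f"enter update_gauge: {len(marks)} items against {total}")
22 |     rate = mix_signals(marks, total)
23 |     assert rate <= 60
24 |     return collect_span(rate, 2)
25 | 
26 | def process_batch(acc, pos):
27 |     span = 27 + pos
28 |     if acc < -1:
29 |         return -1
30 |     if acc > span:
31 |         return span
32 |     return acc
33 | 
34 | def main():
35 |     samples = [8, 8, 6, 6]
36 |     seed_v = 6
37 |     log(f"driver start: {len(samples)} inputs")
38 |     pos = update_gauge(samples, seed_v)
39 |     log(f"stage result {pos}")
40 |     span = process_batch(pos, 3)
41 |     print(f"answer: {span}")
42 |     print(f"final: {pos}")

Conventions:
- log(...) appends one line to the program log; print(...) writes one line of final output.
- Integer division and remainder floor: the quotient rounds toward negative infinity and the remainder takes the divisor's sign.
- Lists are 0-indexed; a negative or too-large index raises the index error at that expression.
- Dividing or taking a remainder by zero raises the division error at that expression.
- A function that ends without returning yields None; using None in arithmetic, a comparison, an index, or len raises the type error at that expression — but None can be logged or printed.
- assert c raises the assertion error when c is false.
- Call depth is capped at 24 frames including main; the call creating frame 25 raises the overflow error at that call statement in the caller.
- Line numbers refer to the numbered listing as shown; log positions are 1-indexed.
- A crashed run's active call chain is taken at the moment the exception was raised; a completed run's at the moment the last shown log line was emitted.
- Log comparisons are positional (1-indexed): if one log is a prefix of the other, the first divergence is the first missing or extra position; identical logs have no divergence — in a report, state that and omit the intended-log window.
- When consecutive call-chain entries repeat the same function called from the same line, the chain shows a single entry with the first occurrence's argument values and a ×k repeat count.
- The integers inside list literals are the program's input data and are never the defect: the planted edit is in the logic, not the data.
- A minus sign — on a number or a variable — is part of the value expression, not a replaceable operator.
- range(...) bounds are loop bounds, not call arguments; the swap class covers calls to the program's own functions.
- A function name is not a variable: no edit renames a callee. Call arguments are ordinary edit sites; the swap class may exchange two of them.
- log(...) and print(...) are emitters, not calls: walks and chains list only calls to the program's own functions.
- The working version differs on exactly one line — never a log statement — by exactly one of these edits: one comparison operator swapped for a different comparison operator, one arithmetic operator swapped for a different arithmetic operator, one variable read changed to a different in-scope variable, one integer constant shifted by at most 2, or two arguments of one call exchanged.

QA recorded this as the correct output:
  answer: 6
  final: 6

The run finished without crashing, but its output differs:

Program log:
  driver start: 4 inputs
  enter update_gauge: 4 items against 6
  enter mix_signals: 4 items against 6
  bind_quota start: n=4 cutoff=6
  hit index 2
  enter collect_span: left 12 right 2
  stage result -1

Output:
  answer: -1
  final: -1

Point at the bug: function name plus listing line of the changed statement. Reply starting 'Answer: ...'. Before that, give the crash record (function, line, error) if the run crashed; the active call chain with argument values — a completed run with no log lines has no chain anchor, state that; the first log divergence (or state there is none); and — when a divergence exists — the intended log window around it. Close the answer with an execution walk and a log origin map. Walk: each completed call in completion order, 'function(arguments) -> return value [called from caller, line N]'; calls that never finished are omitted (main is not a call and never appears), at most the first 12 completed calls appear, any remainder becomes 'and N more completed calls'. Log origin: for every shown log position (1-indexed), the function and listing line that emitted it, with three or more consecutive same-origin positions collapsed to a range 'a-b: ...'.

Answer: the defect is in collect_span at line 16.
Key observation: The earliest visible damage is log position 7 — 'stage result -1' rather than the intended 'stage result 6'.
Call chain: main.
First divergence: position 7; shown 'stage result -1' vs intended 'stage result 6'.
Intended log window:
  5: hit index 2
  6: enter collect_span: left 12 right 2
  7: stage result 6
Execution walk:
  bind_quota([8, 8, 6, 6], 6) -> 2  [called from mix_signals, line 9]
  mix_signals([8, 8, 6, 6], 6) -> 12  [called from update_gauge, line 22]
  collect_span(12, 2) -> -1  [called from update_gauge, line 24]
  update_gauge([8, 8, 6, 6], 6) -> -1  [called from main, line 38]
  process_batch(-1, 3) -> -1  [called from main, line 40]
Log line origins:
  1: emitted by main (line 37)
  2: emitted by update_gauge (line 21)
  3: emitted by mix_signals (line 8)
  4: emitted by bind_quota (line 2)
  5: emitted by mix_signals (line 10)
  6: emitted by collect_span (line 15)
  7: emitted by main (line 39)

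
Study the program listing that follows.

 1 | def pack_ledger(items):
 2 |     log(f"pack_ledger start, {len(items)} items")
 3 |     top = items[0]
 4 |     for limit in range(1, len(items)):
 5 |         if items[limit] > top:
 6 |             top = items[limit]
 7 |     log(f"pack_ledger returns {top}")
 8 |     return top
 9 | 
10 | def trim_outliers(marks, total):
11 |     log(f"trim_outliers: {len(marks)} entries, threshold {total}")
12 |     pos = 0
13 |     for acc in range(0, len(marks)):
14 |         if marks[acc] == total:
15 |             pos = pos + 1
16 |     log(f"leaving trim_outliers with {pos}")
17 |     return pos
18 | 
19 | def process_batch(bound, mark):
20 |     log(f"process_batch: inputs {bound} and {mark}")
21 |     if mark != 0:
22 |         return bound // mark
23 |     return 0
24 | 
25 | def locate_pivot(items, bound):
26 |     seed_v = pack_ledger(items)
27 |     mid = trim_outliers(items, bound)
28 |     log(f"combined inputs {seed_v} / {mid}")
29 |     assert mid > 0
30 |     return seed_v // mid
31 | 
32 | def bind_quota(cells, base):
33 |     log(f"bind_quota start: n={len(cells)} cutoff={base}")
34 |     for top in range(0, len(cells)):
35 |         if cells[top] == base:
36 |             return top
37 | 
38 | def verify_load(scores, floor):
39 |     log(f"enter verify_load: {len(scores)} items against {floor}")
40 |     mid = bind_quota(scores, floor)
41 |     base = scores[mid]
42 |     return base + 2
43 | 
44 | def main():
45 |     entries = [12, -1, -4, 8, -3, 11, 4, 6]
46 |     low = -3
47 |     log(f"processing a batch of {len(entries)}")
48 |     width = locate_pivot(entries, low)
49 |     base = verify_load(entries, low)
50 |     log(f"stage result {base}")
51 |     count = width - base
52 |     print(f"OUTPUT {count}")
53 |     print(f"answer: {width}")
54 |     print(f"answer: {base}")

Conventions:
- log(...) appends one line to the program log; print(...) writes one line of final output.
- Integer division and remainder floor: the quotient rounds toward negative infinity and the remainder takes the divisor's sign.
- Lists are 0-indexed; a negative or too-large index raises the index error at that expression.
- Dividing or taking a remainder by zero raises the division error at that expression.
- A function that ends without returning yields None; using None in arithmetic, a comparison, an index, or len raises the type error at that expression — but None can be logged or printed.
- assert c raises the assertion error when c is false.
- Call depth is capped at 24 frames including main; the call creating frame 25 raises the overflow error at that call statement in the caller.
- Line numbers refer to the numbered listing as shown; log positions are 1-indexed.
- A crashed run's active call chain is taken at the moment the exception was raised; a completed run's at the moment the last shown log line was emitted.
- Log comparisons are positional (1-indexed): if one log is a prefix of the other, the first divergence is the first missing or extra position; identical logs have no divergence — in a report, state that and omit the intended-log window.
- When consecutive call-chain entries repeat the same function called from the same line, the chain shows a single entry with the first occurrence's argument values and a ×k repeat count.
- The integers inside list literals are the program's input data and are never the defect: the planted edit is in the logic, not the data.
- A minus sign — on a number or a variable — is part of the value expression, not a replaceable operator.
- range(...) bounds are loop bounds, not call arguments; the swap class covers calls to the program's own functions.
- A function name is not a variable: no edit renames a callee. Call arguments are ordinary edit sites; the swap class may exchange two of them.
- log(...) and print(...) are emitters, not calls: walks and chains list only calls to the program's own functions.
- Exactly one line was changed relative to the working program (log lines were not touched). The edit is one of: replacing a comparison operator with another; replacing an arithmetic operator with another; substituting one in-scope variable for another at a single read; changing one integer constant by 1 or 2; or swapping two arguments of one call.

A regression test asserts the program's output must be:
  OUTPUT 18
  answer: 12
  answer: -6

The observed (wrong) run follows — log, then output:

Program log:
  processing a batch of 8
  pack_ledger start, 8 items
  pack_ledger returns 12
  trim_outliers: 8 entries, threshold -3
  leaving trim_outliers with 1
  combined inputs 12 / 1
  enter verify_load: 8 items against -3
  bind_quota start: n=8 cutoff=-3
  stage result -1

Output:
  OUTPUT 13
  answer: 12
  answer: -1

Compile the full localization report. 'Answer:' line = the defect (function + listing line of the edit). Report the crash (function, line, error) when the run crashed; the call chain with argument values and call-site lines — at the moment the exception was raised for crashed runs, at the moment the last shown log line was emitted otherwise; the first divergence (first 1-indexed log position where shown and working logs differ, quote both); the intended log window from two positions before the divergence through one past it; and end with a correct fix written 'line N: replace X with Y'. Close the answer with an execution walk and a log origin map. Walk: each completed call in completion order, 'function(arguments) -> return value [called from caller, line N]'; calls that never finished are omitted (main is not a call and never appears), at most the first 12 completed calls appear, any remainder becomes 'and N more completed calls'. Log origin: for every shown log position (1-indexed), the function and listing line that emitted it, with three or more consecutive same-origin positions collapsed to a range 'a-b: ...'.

Answer: the defect is in verify_load at line 42.
Key observation: Log line 9 is where behavior first shows: 'stage result -1' appears instead of 'stage result -6'.
Call chain: main.
First divergence: position 9 — the shown line 'stage result -1' should read 'stage result -6'.
Intended log window:
  7: enter verify_load: 8 items against -3
  8: bind_quota start: n=8 cutoff=-3
  9: stage result -6
Execution walk:
  pack_ledger([12, -1, -4, 8, -3, 11, 4, 6]) -> 12  [called from locate_pivot, line 26]
  trim_outliers([12, -1, -4, 8, -3, 11, 4, 6], -3) -> 1  [called from locate_pivot, line 27]
  locate_pivot([12, -1, -4, 8, -3, 11, 4, 6], -3) -> 12  [called from main, line 48]
  bind_quota([12, -1, -4, 8, -3, 11, 4, 6], -3) -> 4  [called from verify_load, line 40]
  verify_load([12, -1, -4, 8, -3, 11, 4, 6], -3) -> -1  [called from main, line 49]
Log origin:
  1 — main, line 47
  2 — pack_ledger, line 2
  3 — pack_ledger, line 7
  4 — trim_outliers, line 11
  5 — trim_outliers, line 16
  6 — locate_pivot, line 28
  7 — verify_load, line 39
  8 — bind_quota, line 33
  9 — main, line 50
A correct fix: line 42: replace `+` with `*`.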